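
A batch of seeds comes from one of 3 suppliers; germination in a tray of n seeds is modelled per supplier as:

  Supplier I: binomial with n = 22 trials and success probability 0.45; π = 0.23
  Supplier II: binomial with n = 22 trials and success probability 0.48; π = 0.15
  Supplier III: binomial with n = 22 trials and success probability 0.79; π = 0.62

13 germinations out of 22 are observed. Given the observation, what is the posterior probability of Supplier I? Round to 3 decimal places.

Posterior ∝ prior × likelihood, so P(k | x) ∝ w_k f_k(x); normalise over all components.
Binomial probabilities:
  p_I = C(22,13)·0.45^13·0.55^9 = 497420·3.10286e-05·0.00460537 = 0.0710804
  p_II = C(22,13)·0.48^13·0.52^9 = 497420·7.18019e-05·0.00277991 = 0.0992863
  p_III = C(22,13)·0.79^13·0.21^9 = 497420·0.0466823·7.9428e-07 = 0.0184437
Multiply by the mixture weights:
  w_I·p_I = 0.23 × 0.0710804 = 0.0163485
  w_II·p_II = 0.15 × 0.0992863 = 0.0148929
  w_III·p_III = 0.62 × 0.0184437 = 0.0114351
Normaliser: 0.0163485 + 0.0148929 + 0.0114351 = 0.0426766
So the posterior for Supplier I is 0.0163485 / 0.0426766 ≈ 0.383.

0.383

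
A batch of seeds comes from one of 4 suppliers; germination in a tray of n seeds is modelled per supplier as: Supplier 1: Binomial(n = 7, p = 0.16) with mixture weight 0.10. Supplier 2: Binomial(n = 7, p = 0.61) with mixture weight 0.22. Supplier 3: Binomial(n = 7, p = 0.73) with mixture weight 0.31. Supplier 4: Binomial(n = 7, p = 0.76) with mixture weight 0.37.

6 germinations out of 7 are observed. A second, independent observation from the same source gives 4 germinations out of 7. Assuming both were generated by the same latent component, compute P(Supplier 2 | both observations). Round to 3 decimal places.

0.195

The responsibility of component k is π_k f_k(x) divided by Σ_j π_j f_j(x).
Since both observations come from the same component, the likelihood for component k is f_k(x₁)·f_k(x₂).
  L_1 = [9.865e-05] × [0.0135952] = 1.34117e-06
  L_2 = [0.140651] × [0.287463] = 0.0404318
  L_3 = [0.286022] × [0.195637] = 0.0559564
  L_4 = [0.323736] × [0.16142] = 0.0522573
Multiply by the mixture weights:
  π_1·L_1 = 0.10 × 1.34117e-06 = 1.34117e-07
  π_2·L_2 = 0.22 × 0.0404318 = 0.00889499
  π_3·L_3 = 0.31 × 0.0559564 = 0.0173465
  π_4·L_4 = 0.37 × 0.0522573 = 0.0193352
Marginal: 1.34117e-07 + 0.00889499 + 0.0173465 + 0.0193352 = 0.0455768
So the posterior for Supplier 2 is 0.00889499 / 0.0455768 ≈ 0.195.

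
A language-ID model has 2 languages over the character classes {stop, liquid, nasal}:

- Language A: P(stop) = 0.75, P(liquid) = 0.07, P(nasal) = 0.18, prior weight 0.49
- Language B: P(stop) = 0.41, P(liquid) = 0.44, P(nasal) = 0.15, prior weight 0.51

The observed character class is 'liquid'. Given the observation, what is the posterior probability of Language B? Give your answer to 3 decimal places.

Apply Bayes' rule: the posterior for each component is proportional to its prior times its likelihood at x.
Evaluate each component's likelihood at the observed value:
  p_A = P(liquid | comp) = 0.07
  p_B = P(liquid | comp) = 0.44
Prior × likelihood for each component:
  π_A·p_A = 0.49 × 0.07 = 0.0343
  π_B·p_B = 0.51 × 0.44 = 0.2244
Evidence: 0.0343 + 0.2244 = 0.2587
So the posterior for Language B is 0.2244 / 0.2587 ≈ 0.867.

0.867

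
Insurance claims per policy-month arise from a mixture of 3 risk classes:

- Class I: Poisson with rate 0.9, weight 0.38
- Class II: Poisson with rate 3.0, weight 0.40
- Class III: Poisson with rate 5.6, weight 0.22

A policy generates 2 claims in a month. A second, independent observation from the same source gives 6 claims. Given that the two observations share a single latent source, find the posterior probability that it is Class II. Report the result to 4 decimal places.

0.6890

P(component k | x) = π_k·f_k(x) / marginal(x), where marginal(x) = Σ_j π_j·f_j(x).
Since both observations come from the same component, the likelihood for component k is f_k(x₁)·f_k(x₂).
  L_I = [0.164661] × [0.000300094] = 4.94137e-05
  L_II = [0.224042] × [0.0504094] = 0.0112938
  L_III = [0.0579825] × [0.158397] = 0.00918425
Weight by the priors:
  π_I·L_I = 0.38 × 4.94137e-05 = 1.87772e-05
  π_II·L_II = 0.40 × 0.0112938 = 0.00451753
  π_III·L_III = 0.22 × 0.00918425 = 0.00202053
Evidence: 1.87772e-05 + 0.00451753 + 0.00202053 = 0.00655684
P(Class II | data) ≈ 0.6890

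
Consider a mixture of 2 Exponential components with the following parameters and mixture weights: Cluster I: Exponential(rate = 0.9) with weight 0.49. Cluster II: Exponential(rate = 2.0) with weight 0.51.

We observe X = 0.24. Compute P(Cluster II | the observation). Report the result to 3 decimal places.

0.640

By Bayes' theorem, P(k | x) = P(Z=k) f_k(x) / Σ_j P(Z=j) f_j(x).
Evaluate each component's likelihood at the observed value:
  f_I = 0.725162
  f_II = 1.23757
Prior × likelihood for each component:
  P(Z=I)·f_I = 0.49 × 0.725162 = 0.355329
  P(Z=II)·f_II = 0.51 × 1.23757 = 0.631159
Denominator: 0.355329 + 0.631159 = 0.986488
P(Cluster II | data) = 0.631159 / 0.986488 ≈ 0.640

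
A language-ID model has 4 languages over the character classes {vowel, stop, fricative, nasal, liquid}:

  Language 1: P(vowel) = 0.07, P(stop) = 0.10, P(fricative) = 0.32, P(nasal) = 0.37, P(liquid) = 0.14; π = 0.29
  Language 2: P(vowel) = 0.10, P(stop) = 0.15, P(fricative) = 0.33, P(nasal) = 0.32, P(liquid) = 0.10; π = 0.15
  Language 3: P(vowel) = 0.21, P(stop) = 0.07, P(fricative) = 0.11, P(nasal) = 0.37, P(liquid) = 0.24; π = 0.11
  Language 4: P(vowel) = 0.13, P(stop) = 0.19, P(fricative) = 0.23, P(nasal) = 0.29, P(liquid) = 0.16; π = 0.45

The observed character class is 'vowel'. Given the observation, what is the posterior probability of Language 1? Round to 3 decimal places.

Posterior ∝ prior × likelihood, so P(k | x) ∝ P(Z=k) f_k(x); normalise over all components.
Component likelihoods at x = 'vowel':
  L_1 = 0.07
  L_2 = 0.1
  L_3 = 0.21
  L_4 = 0.13
Multiply by the mixture weights:
  P(Z=1)·L_1 = 0.29 × 0.07 = 0.0203
  P(Z=2)·L_2 = 0.15 × 0.1 = 0.015
  P(Z=3)·L_3 = 0.11 × 0.21 = 0.0231
  P(Z=4)·L_4 = 0.45 × 0.13 = 0.0585
Sum: 0.0203 + 0.015 + 0.0231 + 0.0585 = 0.1169
P(Language 1 | data) ≈ 0.174

0.174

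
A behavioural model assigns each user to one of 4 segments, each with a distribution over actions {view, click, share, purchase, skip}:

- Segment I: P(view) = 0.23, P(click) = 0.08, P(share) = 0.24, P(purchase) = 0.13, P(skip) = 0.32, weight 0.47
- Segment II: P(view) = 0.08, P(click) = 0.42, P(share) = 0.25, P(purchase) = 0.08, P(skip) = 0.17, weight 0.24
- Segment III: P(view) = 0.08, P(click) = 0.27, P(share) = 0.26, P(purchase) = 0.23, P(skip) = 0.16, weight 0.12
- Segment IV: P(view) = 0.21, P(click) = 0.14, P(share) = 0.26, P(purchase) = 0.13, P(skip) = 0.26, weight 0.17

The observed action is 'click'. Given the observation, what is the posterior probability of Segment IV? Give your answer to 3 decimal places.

By Bayes' theorem, P(k | x) = π_k f_k(x) / Σ_j π_j f_j(x).
Categorical probabilities:
  p_I = 0.08
  p_II = 0.42
  p_III = 0.27
  p_IV = 0.14
Unnormalised posteriors:
  π_I·p_I = 0.47 × 0.08 = 0.0376
  π_II·p_II = 0.24 × 0.42 = 0.1008
  π_III·p_III = 0.12 × 0.27 = 0.0324
  π_IV·p_IV = 0.17 × 0.14 = 0.0238
Sum: 0.0376 + 0.1008 + 0.0324 + 0.0238 = 0.1946
P(Segment IV | data) ≈ 0.122

0.122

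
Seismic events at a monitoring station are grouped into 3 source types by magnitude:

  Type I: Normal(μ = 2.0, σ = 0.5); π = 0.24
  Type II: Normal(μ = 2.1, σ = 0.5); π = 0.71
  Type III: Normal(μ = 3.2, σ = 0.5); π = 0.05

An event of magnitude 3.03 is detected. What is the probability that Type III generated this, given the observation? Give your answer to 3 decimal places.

0.234

Posterior ∝ prior × likelihood, so P(k | x) ∝ π_k f_k(x); normalise over all components.
Component likelihoods at x = 3.03:
  p_I = 0.0955991
  p_II = 0.141481
  p_III = 0.753074
Multiply by the mixture weights:
  π_I·p_I = 0.24 × 0.0955991 = 0.0229438
  π_II·p_II = 0.71 × 0.141481 = 0.100451
  π_III·p_III = 0.05 × 0.753074 = 0.0376537
Denominator: 0.0229438 + 0.100451 + 0.0376537 = 0.161049
So the posterior for Type III is 0.0376537 / 0.161049 ≈ 0.234.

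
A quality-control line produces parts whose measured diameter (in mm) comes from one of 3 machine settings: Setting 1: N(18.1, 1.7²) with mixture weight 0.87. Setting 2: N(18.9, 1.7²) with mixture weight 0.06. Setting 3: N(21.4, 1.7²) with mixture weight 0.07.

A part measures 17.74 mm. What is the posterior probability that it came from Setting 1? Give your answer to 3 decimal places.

Apply Bayes' rule: the posterior for each component is proportional to its prior times its likelihood at x.
Component likelihoods at x = 17.74 mm:
  p_1 = (1/(1.7·√(2π)))·exp(−(17.74−18.1)²/(2·1.7²)) = 0.234672·exp(-0.02242) = 0.229469
  p_2 = (1/(1.7·√(2π)))·exp(−(17.74−18.9)²/(2·1.7²)) = 0.234672·exp(-0.23280) = 0.185933
  p_3 = (1/(1.7·√(2π)))·exp(−(17.74−21.4)²/(2·1.7²)) = 0.234672·exp(-2.31758) = 0.023118
Prior × likelihood for each component:
  π_1·p_1 = 0.87 × 0.229469 = 0.199638
  π_2·p_2 = 0.06 × 0.185933 = 0.011156
  π_3·p_3 = 0.07 × 0.023118 = 0.00161826
Sum: 0.199638 + 0.011156 + 0.00161826 = 0.212412
P(Setting 1 | the observation) ≈ 0.940

0.940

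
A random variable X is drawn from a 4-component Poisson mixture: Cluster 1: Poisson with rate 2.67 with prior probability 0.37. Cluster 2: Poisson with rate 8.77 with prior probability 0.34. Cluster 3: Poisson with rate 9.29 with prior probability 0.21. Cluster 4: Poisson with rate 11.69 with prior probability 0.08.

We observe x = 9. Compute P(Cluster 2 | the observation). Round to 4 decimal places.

The responsibility of component k is π_k f_k(x) divided by Σ_j π_j f_j(x).
Component likelihoods at x = 9:
  f_1 = 0.00131605
  f_2 = 0.131362
  f_3 = 0.131154
  f_4 = 0.0941163
Prior × likelihood for each component:
  π_1·f_1 = 0.37 × 0.00131605 = 0.000486938
  π_2·f_2 = 0.34 × 0.131362 = 0.0446632
  π_3·f_3 = 0.21 × 0.131154 = 0.0275424
  π_4·f_4 = 0.08 × 0.0941163 = 0.00752931
Evidence: 0.000486938 + 0.0446632 + 0.0275424 + 0.00752931 = 0.0802218
Responsibility of Cluster 2: 0.0446632 / 0.0802218 ≈ 0.5567

0.5567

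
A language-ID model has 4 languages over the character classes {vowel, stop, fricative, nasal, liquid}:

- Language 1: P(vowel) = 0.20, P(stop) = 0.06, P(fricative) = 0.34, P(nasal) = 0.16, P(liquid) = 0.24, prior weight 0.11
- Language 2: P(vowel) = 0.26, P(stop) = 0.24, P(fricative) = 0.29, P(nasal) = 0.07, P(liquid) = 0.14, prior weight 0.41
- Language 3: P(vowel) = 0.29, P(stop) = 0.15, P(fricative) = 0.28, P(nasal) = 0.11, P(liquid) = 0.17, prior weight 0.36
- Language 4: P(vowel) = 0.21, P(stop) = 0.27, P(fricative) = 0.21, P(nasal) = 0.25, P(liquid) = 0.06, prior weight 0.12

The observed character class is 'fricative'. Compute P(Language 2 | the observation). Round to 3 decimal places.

By Bayes' theorem, P(k | x) = w_k f_k(x) / Σ_j w_j f_j(x).
Component likelihoods at x = 'fricative':
  f_1 = 0.34
  f_2 = 0.29
  f_3 = 0.28
  f_4 = 0.21
Weight by the priors:
  w_1·f_1 = 0.11 × 0.34 = 0.0374
  w_2·f_2 = 0.41 × 0.29 = 0.1189
  w_3·f_3 = 0.36 × 0.28 = 0.1008
  w_4·f_4 = 0.12 × 0.21 = 0.0252
Denominator: 0.0374 + 0.1189 + 0.1008 + 0.0252 = 0.2823
Responsibility of Language 2: 0.1189 / 0.2823 ≈ 0.421

0.421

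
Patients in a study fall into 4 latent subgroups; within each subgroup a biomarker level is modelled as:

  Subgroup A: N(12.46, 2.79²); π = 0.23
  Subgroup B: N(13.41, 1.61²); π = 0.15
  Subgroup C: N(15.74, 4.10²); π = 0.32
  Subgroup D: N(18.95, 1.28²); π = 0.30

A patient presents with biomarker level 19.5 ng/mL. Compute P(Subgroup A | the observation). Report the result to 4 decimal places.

The responsibility of component k is P(Z=k) f_k(x) divided by Σ_j P(Z=j) f_j(x).
Component likelihoods at x = 19.5 ng/mL:
  f_A = (1/(2.79·√(2π)))·exp(−(19.5−12.46)²/(2·2.79²)) = 0.142990·exp(-3.18352) = 0.00592547
  f_B = (1/(1.61·√(2π)))·exp(−(19.5−13.41)²/(2·1.61²)) = 0.247790·exp(-7.15406) = 0.000193693
  f_C = (1/(4.10·√(2π)))·exp(−(19.5−15.74)²/(2·4.10²)) = 0.097303·exp(-0.42051) = 0.0638999
  f_D = (1/(1.28·√(2π)))·exp(−(19.5−18.95)²/(2·1.28²)) = 0.311674·exp(-0.09232) = 0.284189
Unnormalised posteriors:
  P(Z=A)·f_A = 0.23 × 0.00592547 = 0.00136286
  P(Z=B)·f_B = 0.15 × 0.000193693 = 2.90539e-05
  P(Z=C)·f_C = 0.32 × 0.0638999 = 0.020448
  P(Z=D)·f_D = 0.30 × 0.284189 = 0.0852568
Evidence: 0.00136286 + 2.90539e-05 + 0.020448 + 0.0852568 = 0.107097
P(Subgroup A | 19.5 ng/mL) = 0.00136286 / 0.107097 ≈ 0.0127

0.0127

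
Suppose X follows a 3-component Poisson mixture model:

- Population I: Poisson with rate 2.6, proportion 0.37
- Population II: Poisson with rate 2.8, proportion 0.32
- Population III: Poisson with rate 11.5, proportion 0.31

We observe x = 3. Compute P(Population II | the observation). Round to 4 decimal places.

0.4669

The responsibility of component k is w_k f_k(x) divided by Σ_j w_j f_j(x).
Poisson probabilities:
  L_I = e^(−2.6)·2.6^3/3! = 0.217572
  L_II = e^(−2.8)·2.8^3/3! = 0.222484
  L_III = e^(−11.5)·11.5^3/3! = 0.00256777
Weight by the priors:
  w_I·L_I = 0.37 × 0.217572 = 0.0805017
  w_II·L_II = 0.32 × 0.222484 = 0.0711948
  w_III·L_III = 0.31 × 0.00256777 = 0.000796008
Normaliser: 0.0805017 + 0.0711948 + 0.000796008 = 0.152492
Responsibility of Population II: 0.0711948 / 0.152492 ≈ 0.4669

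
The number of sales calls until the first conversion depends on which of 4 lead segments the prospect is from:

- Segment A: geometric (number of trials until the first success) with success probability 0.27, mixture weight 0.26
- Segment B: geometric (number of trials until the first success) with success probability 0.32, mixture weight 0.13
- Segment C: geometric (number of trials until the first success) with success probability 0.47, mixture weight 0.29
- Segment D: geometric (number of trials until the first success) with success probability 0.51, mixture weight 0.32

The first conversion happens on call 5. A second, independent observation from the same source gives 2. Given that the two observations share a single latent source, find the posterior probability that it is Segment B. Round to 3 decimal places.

0.178

Apply Bayes' rule: the posterior for each component is proportional to its prior times its likelihood at x.
Since both observations come from the same component, the likelihood for component k is f_k(x₁)·f_k(x₂).
  p_A = [0.0766753] × [0.1971] = 0.0151127
  p_B = [0.0684204] × [0.2176] = 0.0148883
  p_C = [0.0370853] × [0.2491] = 0.00923794
  p_D = [0.0294005] × [0.2499] = 0.00734718
Prior × likelihood for each component:
  π_A·p_A = 0.26 × 0.0151127 = 0.0039293
  π_B·p_B = 0.13 × 0.0148883 = 0.00193548
  π_C·p_C = 0.29 × 0.00923794 = 0.002679
  π_D·p_D = 0.32 × 0.00734718 = 0.0023511
Sum: 0.0039293 + 0.00193548 + 0.002679 + 0.0023511 = 0.0108949
Responsibility of Segment B: 0.00193548 / 0.0108949 ≈ 0.178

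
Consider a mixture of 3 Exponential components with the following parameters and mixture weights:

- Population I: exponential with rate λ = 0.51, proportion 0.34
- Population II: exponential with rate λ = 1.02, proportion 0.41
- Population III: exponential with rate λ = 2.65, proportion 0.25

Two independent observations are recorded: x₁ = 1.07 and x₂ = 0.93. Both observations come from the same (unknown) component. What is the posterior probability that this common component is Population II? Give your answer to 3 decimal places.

0.577

By Bayes' theorem, P(k | x) = π_k f_k(x) / Σ_j π_j f_j(x).
Since both observations come from the same component, the likelihood for component k is f_k(x₁)·f_k(x₂).
  p_I = [0.51·e^(−0.51·1.07) = 0.51·e^(−0.5457) = 0.295512] × [0.317383] = 0.0937907
  p_II = [1.02·e^(−1.02·1.07) = 1.02·e^(−1.0914) = 0.342461] × [0.395028] = 0.135282
  p_III = [2.65·e^(−2.65·1.07) = 2.65·e^(−2.8355) = 0.155526] × [0.225386] = 0.0350535
Multiply by the mixture weights:
  π_I·p_I = 0.34 × 0.0937907 = 0.0318889
  π_II·p_II = 0.41 × 0.135282 = 0.0554656
  π_III·p_III = 0.25 × 0.0350535 = 0.00876337
Marginal: 0.0318889 + 0.0554656 + 0.00876337 = 0.0961178
Responsibility of Population II: 0.0554656 / 0.0961178 ≈ 0.577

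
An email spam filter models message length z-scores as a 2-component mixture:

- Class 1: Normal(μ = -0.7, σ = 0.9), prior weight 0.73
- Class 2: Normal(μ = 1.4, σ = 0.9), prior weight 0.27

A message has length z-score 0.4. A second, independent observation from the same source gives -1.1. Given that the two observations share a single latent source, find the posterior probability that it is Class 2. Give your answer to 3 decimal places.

The responsibility of component k is w_k f_k(x) divided by Σ_j w_j f_j(x).
Since both observations come from the same component, the likelihood for component k is f_k(x₁)·f_k(x₂).
  f_1 = [0.210033] × [0.401582] = 0.0843454
  f_2 = [0.239103] × [0.00935726] = 0.00223735
Prior × likelihood for each component:
  w_1·f_1 = 0.73 × 0.0843454 = 0.0615721
  w_2·f_2 = 0.27 × 0.00223735 = 0.000604084
Denominator: 0.0615721 + 0.000604084 = 0.0621762
So the posterior for Class 2 is 0.000604084 / 0.0621762 ≈ 0.010.

0.010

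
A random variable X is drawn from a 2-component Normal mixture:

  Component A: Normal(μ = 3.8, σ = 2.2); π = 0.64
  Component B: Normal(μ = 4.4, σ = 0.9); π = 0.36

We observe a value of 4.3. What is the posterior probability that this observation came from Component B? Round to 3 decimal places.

0.584

By Bayes' theorem, P(k | x) = w_k f_k(x) / Σ_j w_j f_j(x).
Component likelihoods at x = 4.3:
  L_A = 0.176714
  L_B = 0.440541
Unnormalised posteriors:
  w_A·L_A = 0.64 × 0.176714 = 0.113097
  w_B·L_B = 0.36 × 0.440541 = 0.158595
Normaliser: 0.113097 + 0.158595 = 0.271692
P(Component B | data) ≈ 0.584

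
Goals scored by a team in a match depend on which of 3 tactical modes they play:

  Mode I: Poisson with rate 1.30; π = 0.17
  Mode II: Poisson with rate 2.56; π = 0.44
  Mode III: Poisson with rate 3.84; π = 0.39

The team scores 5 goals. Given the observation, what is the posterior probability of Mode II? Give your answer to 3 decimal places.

0.343

Posterior ∝ prior × likelihood, so P(k | x) ∝ w_k f_k(x); normalise over all components.
Component likelihoods at x = 5 goals:
  p_I = 0.00843243
  p_II = 0.0708312
  p_III = 0.149549
Unnormalised posteriors:
  w_I·p_I = 0.17 × 0.00843243 = 0.00143351
  w_II·p_II = 0.44 × 0.0708312 = 0.0311657
  w_III·p_III = 0.39 × 0.149549 = 0.0583242
Marginal: 0.00143351 + 0.0311657 + 0.0583242 = 0.0909234
P(Mode II | data) = 0.0311657 / 0.0909234 ≈ 0.343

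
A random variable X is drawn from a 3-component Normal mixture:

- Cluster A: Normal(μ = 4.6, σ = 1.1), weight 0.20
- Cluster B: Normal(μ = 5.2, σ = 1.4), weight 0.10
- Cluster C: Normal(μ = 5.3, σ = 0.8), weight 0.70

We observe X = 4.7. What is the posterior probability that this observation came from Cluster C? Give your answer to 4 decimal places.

0.7270

By Bayes' theorem, P(k | x) = P(Z=k) f_k(x) / Σ_j P(Z=j) f_j(x).
Evaluate each component's likelihood at the observed value:
  p_A = 0.361179
  p_B = 0.267353
  p_C = 0.376422
Multiply by the mixture weights:
  P(Z=A)·p_A = 0.20 × 0.361179 = 0.0722358
  P(Z=B)·p_B = 0.10 × 0.267353 = 0.0267353
  P(Z=C)·p_C = 0.70 × 0.376422 = 0.263495
Denominator: 0.0722358 + 0.0267353 + 0.263495 = 0.362466
P(Cluster C | 4.7) = 0.263495 / 0.362466 ≈ 0.7270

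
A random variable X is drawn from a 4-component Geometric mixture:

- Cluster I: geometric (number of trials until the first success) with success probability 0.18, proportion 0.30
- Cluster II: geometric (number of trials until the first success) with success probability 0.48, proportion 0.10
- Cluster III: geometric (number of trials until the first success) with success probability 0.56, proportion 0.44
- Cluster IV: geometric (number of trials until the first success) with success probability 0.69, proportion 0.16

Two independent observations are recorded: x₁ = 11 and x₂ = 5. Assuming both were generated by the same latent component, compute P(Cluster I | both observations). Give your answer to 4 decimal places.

0.9937

By Bayes' theorem, P(k | x) = w_k f_k(x) / Σ_j w_j f_j(x).
Since both observations come from the same component, the likelihood for component k is f_k(x₁)·f_k(x₂).
  f_I = [0.0247406] × [0.0813819] = 0.00201344
  f_II = [0.000693865] × [0.0350958] = 2.43517e-05
  f_III = [0.000152305] × [0.0209893] = 3.19679e-06
  f_IV = [5.65544e-06] × [0.00637229] = 3.60381e-08
Multiply by the mixture weights:
  w_I·f_I = 0.30 × 0.00201344 = 0.000604032
  w_II·f_II = 0.10 × 2.43517e-05 = 2.43517e-06
  w_III·f_III = 0.44 × 3.19679e-06 = 1.40659e-06
  w_IV·f_IV = 0.16 × 3.60381e-08 = 5.7661e-09
Evidence: 0.000604032 + 2.43517e-06 + 1.40659e-06 + 5.7661e-09 = 0.00060788
P(Cluster I | x₁,x₂) ≈ 0.9937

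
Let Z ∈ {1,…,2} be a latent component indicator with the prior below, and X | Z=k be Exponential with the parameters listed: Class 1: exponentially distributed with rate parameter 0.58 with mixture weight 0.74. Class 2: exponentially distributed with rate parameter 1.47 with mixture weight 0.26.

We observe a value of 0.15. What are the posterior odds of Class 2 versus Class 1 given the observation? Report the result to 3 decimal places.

The posterior odds equal the prior odds times the likelihood ratio: (π_i/π_j)·(f_i(x)/f_j(x)).
Exponential densities:
  p_1 = 0.531673
  p_2 = 1.17911
Posterior odds = (π_2·p_2) / (π_1·p_1) = (0.26·1.17911) / (0.74·0.531673) = 0.306569 / 0.393438 ≈ 0.779

0.779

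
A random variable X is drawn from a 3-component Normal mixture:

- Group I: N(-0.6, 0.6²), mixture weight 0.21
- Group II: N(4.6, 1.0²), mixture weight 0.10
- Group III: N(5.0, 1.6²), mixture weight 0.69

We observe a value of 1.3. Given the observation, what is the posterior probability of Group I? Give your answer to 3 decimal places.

0.072

The responsibility of component k is P(Z=k) f_k(x) divided by Σ_j P(Z=j) f_j(x).
Normal densities:
  f_I = 0.00441829
  f_II = 0.00172257
  f_III = 0.0172013
Unnormalised posteriors:
  P(Z=I)·f_I = 0.21 × 0.00441829 = 0.000927842
  P(Z=II)·f_II = 0.10 × 0.00172257 = 0.000172257
  P(Z=III)·f_III = 0.69 × 0.0172013 = 0.0118689
Marginal: 0.000927842 + 0.000172257 + 0.0118689 = 0.012969
P(Group I | x) ≈ 0.072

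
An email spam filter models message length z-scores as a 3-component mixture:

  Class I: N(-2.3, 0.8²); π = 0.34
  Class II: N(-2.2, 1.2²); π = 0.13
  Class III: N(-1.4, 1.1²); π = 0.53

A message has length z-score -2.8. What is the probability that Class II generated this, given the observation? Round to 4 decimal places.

0.1450

Posterior ∝ prior × likelihood, so P(k | x) ∝ π_k f_k(x); normalise over all components.
Evaluate each component's likelihood at the observed value:
  p_I = 0.410201
  p_II = 0.293388
  p_III = 0.161352
Unnormalised posteriors:
  π_I·p_I = 0.34 × 0.410201 = 0.139468
  π_II·p_II = 0.13 × 0.293388 = 0.0381404
  π_III·p_III = 0.53 × 0.161352 = 0.0855166
Normaliser: 0.139468 + 0.0381404 + 0.0855166 = 0.263125
P(Class II | x) = 0.0381404 / 0.263125 ≈ 0.1450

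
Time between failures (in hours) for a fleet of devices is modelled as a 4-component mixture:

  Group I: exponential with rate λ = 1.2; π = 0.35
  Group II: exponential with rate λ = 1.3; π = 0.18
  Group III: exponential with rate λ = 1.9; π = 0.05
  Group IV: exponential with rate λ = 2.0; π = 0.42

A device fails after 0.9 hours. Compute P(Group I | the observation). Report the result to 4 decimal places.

0.3841

Apply Bayes' rule: the posterior for each component is proportional to its prior times its likelihood at x.
Evaluate each component's likelihood at the observed value:
  p_I = 0.407515
  p_II = 0.403477
  p_III = 0.343645
  p_IV = 0.330598
Unnormalised posteriors:
  π_I·p_I = 0.35 × 0.407515 = 0.14263
  π_II·p_II = 0.18 × 0.403477 = 0.0726259
  π_III·p_III = 0.05 × 0.343645 = 0.0171823
  π_IV·p_IV = 0.42 × 0.330598 = 0.138851
Normaliser: 0.14263 + 0.0726259 + 0.0171823 + 0.138851 = 0.371289
So the posterior for Group I is 0.14263 / 0.371289 ≈ 0.3841.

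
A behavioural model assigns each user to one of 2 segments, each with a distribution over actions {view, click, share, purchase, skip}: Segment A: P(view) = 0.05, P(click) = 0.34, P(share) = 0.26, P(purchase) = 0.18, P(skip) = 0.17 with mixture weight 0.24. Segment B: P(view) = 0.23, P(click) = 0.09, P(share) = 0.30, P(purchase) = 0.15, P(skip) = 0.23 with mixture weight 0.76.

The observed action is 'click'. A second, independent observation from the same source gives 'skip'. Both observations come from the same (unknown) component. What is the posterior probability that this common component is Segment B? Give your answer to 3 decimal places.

Apply Bayes' rule: the posterior for each component is proportional to its prior times its likelihood at x.
Since both observations come from the same component, the likelihood for component k is f_k(x₁)·f_k(x₂).
  f_A = [0.34] × [0.17] = 0.0578
  f_B = [0.09] × [0.23] = 0.0207
Weight by the priors:
  P(Z=A)·f_A = 0.24 × 0.0578 = 0.013872
  P(Z=B)·f_B = 0.76 × 0.0207 = 0.015732
Sum: 0.013872 + 0.015732 = 0.029604
So the posterior for Segment B is 0.015732 / 0.029604 ≈ 0.531.

0.531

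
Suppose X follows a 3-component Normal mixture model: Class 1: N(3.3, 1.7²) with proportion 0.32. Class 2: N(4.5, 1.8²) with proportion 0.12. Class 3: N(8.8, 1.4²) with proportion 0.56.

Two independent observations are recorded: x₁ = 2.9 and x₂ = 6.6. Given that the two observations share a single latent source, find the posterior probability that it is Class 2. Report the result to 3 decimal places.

Posterior ∝ prior × likelihood, so P(k | x) ∝ π_k f_k(x); normalise over all components.
Since both observations come from the same component, the likelihood for component k is f_k(x₁)·f_k(x₂).
  L_1 = [(1/(1.7·√(2π)))·exp(−(2.9−3.3)²/(2·1.7²)) = 0.234672·exp(-0.02768) = 0.228265] × [0.0356627] = 0.00814054
  L_2 = [(1/(1.8·√(2π)))·exp(−(2.9−4.5)²/(2·1.8²)) = 0.221635·exp(-0.39506) = 0.149302] × [0.112221] = 0.0167548
  L_3 = [(1/(1.4·√(2π)))·exp(−(2.9−8.8)²/(2·1.4²)) = 0.284959·exp(-8.88010) = 3.96463e-05] × [0.0829013] = 3.28673e-06
Prior × likelihood for each component:
  π_1·L_1 = 0.32 × 0.00814054 = 0.00260497
  π_2·L_2 = 0.12 × 0.0167548 = 0.00201058
  π_3·L_3 = 0.56 × 3.28673e-06 = 1.84057e-06
Normaliser: 0.00260497 + 0.00201058 + 1.84057e-06 = 0.0046174
So the posterior for Class 2 is 0.00201058 / 0.0046174 ≈ 0.435.

0.435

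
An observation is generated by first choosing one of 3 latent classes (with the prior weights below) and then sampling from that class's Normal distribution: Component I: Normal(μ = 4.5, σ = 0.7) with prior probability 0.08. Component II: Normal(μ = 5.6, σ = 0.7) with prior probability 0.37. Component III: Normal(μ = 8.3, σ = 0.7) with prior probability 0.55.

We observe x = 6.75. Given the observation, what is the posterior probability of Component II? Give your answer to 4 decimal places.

0.6673

By Bayes' theorem, P(k | x) = P(Z=k) f_k(x) / Σ_j P(Z=j) f_j(x).
Evaluate each component's likelihood at the observed value:
  L_I = (1/(0.7·√(2π)))·exp(−(6.75−4.5)²/(2·0.7²)) = 0.569918·exp(-5.16582) = 0.00325332
  L_II = (1/(0.7·√(2π)))·exp(−(6.75−5.6)²/(2·0.7²)) = 0.569918·exp(-1.34949) = 0.147821
  L_III = (1/(0.7·√(2π)))·exp(−(6.75−8.3)²/(2·0.7²)) = 0.569918·exp(-2.45153) = 0.049105
Multiply by the mixture weights:
  P(Z=I)·L_I = 0.08 × 0.00325332 = 0.000260265
  P(Z=II)·L_II = 0.37 × 0.147821 = 0.0546938
  P(Z=III)·L_III = 0.55 × 0.049105 = 0.0270078
Marginal: 0.000260265 + 0.0546938 + 0.0270078 = 0.0819618
So the posterior for Component II is 0.0546938 / 0.0819618 ≈ 0.6673.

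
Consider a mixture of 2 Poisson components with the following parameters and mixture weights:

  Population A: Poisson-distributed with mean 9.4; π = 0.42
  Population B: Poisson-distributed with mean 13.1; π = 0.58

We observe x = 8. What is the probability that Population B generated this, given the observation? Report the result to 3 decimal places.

0.327

Apply Bayes' rule: the posterior for each component is proportional to its prior times its likelihood at x.
Poisson probabilities:
  L_A = 0.125065
  L_B = 0.0439939
Multiply by the mixture weights:
  π_A·L_A = 0.42 × 0.125065 = 0.0525271
  π_B·L_B = 0.58 × 0.0439939 = 0.0255164
Denominator: 0.0525271 + 0.0255164 = 0.0780435
P(Population B | data) ≈ 0.327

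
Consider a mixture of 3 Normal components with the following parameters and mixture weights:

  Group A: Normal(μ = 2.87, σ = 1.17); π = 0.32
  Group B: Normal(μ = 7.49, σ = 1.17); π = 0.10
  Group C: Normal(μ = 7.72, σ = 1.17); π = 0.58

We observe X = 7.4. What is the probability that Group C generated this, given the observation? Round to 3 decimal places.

0.848

Posterior ∝ prior × likelihood, so P(k | x) ∝ P(Z=k) f_k(x); normalise over all components.
Component likelihoods at x = 7.4:
  f_A = 0.000189459
  f_B = 0.339969
  f_C = 0.328459
Unnormalised posteriors:
  P(Z=A)·f_A = 0.32 × 0.000189459 = 6.06268e-05
  P(Z=B)·f_B = 0.10 × 0.339969 = 0.0339969
  P(Z=C)·f_C = 0.58 × 0.328459 = 0.190506
Marginal: 6.06268e-05 + 0.0339969 + 0.190506 = 0.224563
So the posterior for Group C is 0.190506 / 0.224563 ≈ 0.848.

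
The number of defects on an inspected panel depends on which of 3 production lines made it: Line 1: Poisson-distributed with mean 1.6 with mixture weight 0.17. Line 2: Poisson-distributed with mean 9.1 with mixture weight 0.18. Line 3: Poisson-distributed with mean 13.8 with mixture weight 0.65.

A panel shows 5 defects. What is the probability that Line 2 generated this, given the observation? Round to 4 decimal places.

0.6450

P(component k | x) = π_k·f_k(x) / marginal(x), where marginal(x) = Σ_j π_j·f_j(x).
Evaluate each component's likelihood at the observed value:
  p_1 = e^(−1.6)·1.6^5/5! = 0.017642
  p_2 = e^(−9.1)·9.1^5/5! = 0.0580692
  p_3 = e^(−13.8)·13.8^5/5! = 0.00423595
Multiply by the mixture weights:
  π_1·p_1 = 0.17 × 0.017642 = 0.00299914
  π_2·p_2 = 0.18 × 0.0580692 = 0.0104525
  π_3·p_3 = 0.65 × 0.00423595 = 0.00275336
Denominator: 0.00299914 + 0.0104525 + 0.00275336 = 0.016205
P(Line 2 | the observation) = 0.0104525 / 0.016205 ≈ 0.6450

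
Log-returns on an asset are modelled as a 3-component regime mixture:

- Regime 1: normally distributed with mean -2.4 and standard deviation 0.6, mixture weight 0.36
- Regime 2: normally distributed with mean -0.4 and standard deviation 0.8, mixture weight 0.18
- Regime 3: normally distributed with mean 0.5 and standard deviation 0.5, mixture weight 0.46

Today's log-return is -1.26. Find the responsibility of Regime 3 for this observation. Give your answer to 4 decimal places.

By Bayes' theorem, P(k | x) = π_k f_k(x) / Σ_j π_j f_j(x).
Normal densities:
  f_1 = (1/(0.6·√(2π)))·exp(−(-1.26−-2.4)²/(2·0.6²)) = 0.664904·exp(-1.80500) = 0.10936
  f_2 = (1/(0.8·√(2π)))·exp(−(-1.26−-0.4)²/(2·0.8²)) = 0.498678·exp(-0.57781) = 0.27982
  f_3 = (1/(0.5·√(2π)))·exp(−(-1.26−0.5)²/(2·0.5²)) = 0.797885·exp(-6.19520) = 0.00162704
Weight by the priors:
  π_1·f_1 = 0.36 × 0.10936 = 0.0393695
  π_2·f_2 = 0.18 × 0.27982 = 0.0503677
  π_3·f_3 = 0.46 × 0.00162704 = 0.00074844
Normaliser: 0.0393695 + 0.0503677 + 0.00074844 = 0.0904856
So the posterior for Regime 3 is 0.00074844 / 0.0904856 ≈ 0.0083.

0.0083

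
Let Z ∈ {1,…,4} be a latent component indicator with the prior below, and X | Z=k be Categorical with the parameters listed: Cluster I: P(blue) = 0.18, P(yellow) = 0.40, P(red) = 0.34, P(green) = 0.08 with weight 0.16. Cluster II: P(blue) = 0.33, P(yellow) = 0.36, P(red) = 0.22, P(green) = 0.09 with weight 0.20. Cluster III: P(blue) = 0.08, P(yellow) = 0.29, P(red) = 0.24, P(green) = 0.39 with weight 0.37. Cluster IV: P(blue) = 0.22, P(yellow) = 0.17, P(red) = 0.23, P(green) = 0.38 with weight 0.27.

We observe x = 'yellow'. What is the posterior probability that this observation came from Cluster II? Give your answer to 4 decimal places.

Posterior ∝ prior × likelihood, so P(k | x) ∝ w_k f_k(x); normalise over all components.
Categorical probabilities:
  L_I = P(yellow | comp) = 0.40
  L_II = P(yellow | comp) = 0.36
  L_III = P(yellow | comp) = 0.29
  L_IV = P(yellow | comp) = 0.17
Unnormalised posteriors:
  w_I·L_I = 0.16 × 0.4 = 0.064
  w_II·L_II = 0.20 × 0.36 = 0.072
  w_III·L_III = 0.37 × 0.29 = 0.1073
  w_IV·L_IV = 0.27 × 0.17 = 0.0459
Evidence: 0.064 + 0.072 + 0.1073 + 0.0459 = 0.2892
So the posterior for Cluster II is 0.072 / 0.2892 ≈ 0.2490.

0.2490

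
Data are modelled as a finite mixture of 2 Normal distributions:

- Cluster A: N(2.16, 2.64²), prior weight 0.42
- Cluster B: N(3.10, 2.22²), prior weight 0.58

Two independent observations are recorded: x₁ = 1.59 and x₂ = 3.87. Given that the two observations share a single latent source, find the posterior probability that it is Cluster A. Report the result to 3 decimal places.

By Bayes' theorem, P(k | x) = P(Z=k) f_k(x) / Σ_j P(Z=j) f_j(x).
Since both observations come from the same component, the likelihood for component k is f_k(x₁)·f_k(x₂).
  p_A = [(1/(2.64·√(2π)))·exp(−(1.59−2.16)²/(2·2.64²)) = 0.151115·exp(-0.02331) = 0.147633] × [0.122519] = 0.0180878
  p_B = [(1/(2.22·√(2π)))·exp(−(1.59−3.10)²/(2·2.22²)) = 0.179704·exp(-0.23132) = 0.142592] × [0.169213] = 0.0241284
Weight by the priors:
  P(Z=A)·p_A = 0.42 × 0.0180878 = 0.00759687
  P(Z=B)·p_B = 0.58 × 0.0241284 = 0.0139945
Marginal: 0.00759687 + 0.0139945 = 0.0215913
Responsibility of Cluster A: 0.00759687 / 0.0215913 ≈ 0.352

0.352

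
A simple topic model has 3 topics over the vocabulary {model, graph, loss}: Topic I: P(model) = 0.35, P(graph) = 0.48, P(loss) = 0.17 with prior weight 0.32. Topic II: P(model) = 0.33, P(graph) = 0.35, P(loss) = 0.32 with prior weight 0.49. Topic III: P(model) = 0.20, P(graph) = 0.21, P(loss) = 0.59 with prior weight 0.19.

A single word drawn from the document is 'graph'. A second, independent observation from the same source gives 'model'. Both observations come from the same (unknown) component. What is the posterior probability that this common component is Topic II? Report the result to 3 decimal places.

0.478

Posterior ∝ prior × likelihood, so P(k | x) ∝ w_k f_k(x); normalise over all components.
Since both observations come from the same component, the likelihood for component k is f_k(x₁)·f_k(x₂).
  p_I = [0.48] × [0.35] = 0.168
  p_II = [0.35] × [0.33] = 0.1155
  p_III = [0.21] × [0.2] = 0.042
Weight by the priors:
  w_I·p_I = 0.32 × 0.168 = 0.05376
  w_II·p_II = 0.49 × 0.1155 = 0.056595
  w_III·p_III = 0.19 × 0.042 = 0.00798
Evidence: 0.05376 + 0.056595 + 0.00798 = 0.118335
Responsibility of Topic II: 0.056595 / 0.118335 ≈ 0.478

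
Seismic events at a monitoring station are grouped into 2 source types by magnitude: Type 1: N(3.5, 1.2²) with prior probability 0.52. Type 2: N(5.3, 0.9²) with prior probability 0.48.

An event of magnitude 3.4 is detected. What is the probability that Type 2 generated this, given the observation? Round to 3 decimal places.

0.117

P(component k | x) = π_k·f_k(x) / marginal(x), where marginal(x) = Σ_j π_j·f_j(x).
Evaluate each component's likelihood at the observed value:
  L_1 = 0.3313
  L_2 = 0.0477406
Unnormalised posteriors:
  π_1·L_1 = 0.52 × 0.3313 = 0.172276
  π_2·L_2 = 0.48 × 0.0477406 = 0.0229155
Normaliser: 0.172276 + 0.0229155 = 0.195191
P(Type 2 | 3.4) = 0.0229155 / 0.195191 ≈ 0.117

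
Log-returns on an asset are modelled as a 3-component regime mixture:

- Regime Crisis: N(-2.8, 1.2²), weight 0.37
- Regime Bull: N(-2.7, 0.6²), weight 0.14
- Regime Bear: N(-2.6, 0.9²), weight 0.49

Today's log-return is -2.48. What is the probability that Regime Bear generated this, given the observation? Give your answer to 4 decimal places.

0.5113

The responsibility of component k is P(Z=k) f_k(x) divided by Σ_j P(Z=j) f_j(x).
Evaluate each component's likelihood at the observed value:
  f_Crisis = 0.320839
  f_Bull = 0.621677
  f_Bear = 0.439346
Unnormalised posteriors:
  P(Z=Crisis)·f_Crisis = 0.37 × 0.320839 = 0.11871
  P(Z=Bull)·f_Bull = 0.14 × 0.621677 = 0.0870347
  P(Z=Bear)·f_Bear = 0.49 × 0.439346 = 0.21528
Evidence: 0.11871 + 0.0870347 + 0.21528 = 0.421025
So the posterior for Regime Bear is 0.21528 / 0.421025 ≈ 0.5113.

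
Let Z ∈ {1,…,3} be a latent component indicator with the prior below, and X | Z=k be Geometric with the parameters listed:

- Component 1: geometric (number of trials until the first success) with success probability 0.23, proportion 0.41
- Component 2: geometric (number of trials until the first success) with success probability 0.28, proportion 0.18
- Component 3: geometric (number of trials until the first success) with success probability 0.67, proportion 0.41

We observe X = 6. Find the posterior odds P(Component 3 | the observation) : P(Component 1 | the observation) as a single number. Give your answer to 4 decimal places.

Posterior odds = (π_i f_i(x)) / (π_j f_j(x)); the normalising sum cancels.
Geometric probabilities:
  p_1 = 0.23·(1−0.23)^5 = 0.23·0.270678 = 0.062256
  p_2 = 0.28·(1−0.28)^5 = 0.28·0.193492 = 0.0541777
  p_3 = 0.67·(1−0.67)^5 = 0.67·0.00391354 = 0.00262207
Posterior odds = (π_3·p_3) / (π_1·p_1) = (0.41·0.00262207) / (0.41·0.062256) = 0.00107505 / 0.025525 ≈ 0.0421

0.0421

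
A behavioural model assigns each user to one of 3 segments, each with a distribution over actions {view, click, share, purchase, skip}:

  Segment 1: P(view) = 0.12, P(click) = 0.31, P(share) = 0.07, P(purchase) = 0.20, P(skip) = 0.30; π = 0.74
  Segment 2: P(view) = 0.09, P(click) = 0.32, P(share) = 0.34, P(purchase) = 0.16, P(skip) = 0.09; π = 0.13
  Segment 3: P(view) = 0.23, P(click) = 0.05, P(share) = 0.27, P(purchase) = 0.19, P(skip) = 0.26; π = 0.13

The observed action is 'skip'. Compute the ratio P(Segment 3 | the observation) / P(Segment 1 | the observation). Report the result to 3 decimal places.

The posterior odds equal the prior odds times the likelihood ratio: (π_i/π_j)·(f_i(x)/f_j(x)).
Component likelihoods at x = 'skip':
  f_1 = 0.3
  f_2 = 0.09
  f_3 = 0.26
0.0338 / 0.222 ≈ 0.152

0.152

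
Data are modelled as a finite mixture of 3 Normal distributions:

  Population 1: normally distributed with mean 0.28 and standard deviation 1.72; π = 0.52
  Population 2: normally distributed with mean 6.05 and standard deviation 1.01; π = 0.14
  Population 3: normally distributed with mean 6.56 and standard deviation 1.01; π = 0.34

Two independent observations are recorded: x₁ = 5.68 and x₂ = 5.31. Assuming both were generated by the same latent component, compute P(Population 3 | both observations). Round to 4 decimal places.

By Bayes' theorem, P(k | x) = π_k f_k(x) / Σ_j π_j f_j(x).
Since both observations come from the same component, the likelihood for component k is f_k(x₁)·f_k(x₂).
  L_1 = [0.00167892] × [0.00322322] = 5.41154e-06
  L_2 = [0.369358] × [0.30201] = 0.11155
  L_3 = [0.270236] × [0.183646] = 0.0496278
Multiply by the mixture weights:
  π_1·L_1 = 0.52 × 5.41154e-06 = 2.814e-06
  π_2·L_2 = 0.14 × 0.11155 = 0.015617
  π_3·L_3 = 0.34 × 0.0496278 = 0.0168734
Marginal: 2.814e-06 + 0.015617 + 0.0168734 = 0.0324932
Responsibility of Population 3: 0.0168734 / 0.0324932 ≈ 0.5193

0.5193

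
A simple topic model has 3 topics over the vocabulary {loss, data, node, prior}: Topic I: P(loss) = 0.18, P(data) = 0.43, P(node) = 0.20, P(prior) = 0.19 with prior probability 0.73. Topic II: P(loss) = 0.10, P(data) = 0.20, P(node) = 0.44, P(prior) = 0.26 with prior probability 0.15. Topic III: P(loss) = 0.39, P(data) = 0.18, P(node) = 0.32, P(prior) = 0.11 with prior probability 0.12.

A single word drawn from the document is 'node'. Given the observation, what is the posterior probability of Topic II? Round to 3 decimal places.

0.264

The responsibility of component k is π_k f_k(x) divided by Σ_j π_j f_j(x).
Component likelihoods at x = 'node':
  L_I = P(node | comp) = 0.20
  L_II = P(node | comp) = 0.44
  L_III = P(node | comp) = 0.32
Weight by the priors:
  π_I·L_I = 0.73 × 0.2 = 0.146
  π_II·L_II = 0.15 × 0.44 = 0.066
  π_III·L_III = 0.12 × 0.32 = 0.0384
Marginal: 0.146 + 0.066 + 0.0384 = 0.2504
P(Topic II | x) ≈ 0.264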